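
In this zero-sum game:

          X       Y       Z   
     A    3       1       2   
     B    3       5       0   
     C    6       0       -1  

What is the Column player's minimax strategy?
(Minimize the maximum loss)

Column should play Z, value = 2

Work:
Column player minimizes Row's maximum payoff:
Column X: max payoff to Row = 6
Column Y: max payoff to Row = 5
Column Z: max payoff to Row = 2
Minimum is 2, achieved by column Z.
Minimax strategy: Z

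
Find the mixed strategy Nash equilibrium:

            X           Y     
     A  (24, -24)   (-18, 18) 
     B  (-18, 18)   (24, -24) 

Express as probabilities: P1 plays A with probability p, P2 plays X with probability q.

p = 0.5, q = 0.5

Work:
Find probabilities that make opponent indifferent:
P2 chooses q to make P1 indifferent between A and B
P1 chooses p to make P2 indifferent between X and Y
Mixed NE: P1 plays (A: 0.5, B: 0.5), P2 plays (X: 0.5, Y: 0.5)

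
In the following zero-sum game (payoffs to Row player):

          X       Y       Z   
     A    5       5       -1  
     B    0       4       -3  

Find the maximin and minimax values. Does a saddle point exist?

Maximin = -1, Minimax = -1, Saddle: True

Work:
Row minimums: [-1, -3] → maximin = -1
Column maximums: [5, 5, -1] → minimax = -1
Saddle point exists! Game value = -1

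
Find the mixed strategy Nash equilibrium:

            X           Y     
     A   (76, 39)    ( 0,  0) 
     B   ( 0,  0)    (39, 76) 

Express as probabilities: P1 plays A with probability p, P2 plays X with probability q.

p = 0.6609, q = 0.3391

Work:
Find probabilities that make opponent indifferent:
P2 chooses q to make P1 indifferent between A and B
P1 chooses p to make P2 indifferent between X and Y
Mixed NE: P1 plays (A: 0.6609, B: 0.3391), P2 plays (X: 0.3391, Y: 0.6609)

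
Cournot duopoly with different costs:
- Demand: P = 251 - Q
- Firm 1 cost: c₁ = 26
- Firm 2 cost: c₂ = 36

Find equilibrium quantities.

q₁* = 78.33, q₂* = 68.33

Work:
Reaction: q₁ = (251 - 26 - q₂)/2
Reaction: q₂ = (251 - 36 - q₁)/2
Solve simultaneously:
q₁* = (251 - 2×26 + 36)/3 = 78.33
q₂* = (251 - 2×36 + 26)/3 = 68.33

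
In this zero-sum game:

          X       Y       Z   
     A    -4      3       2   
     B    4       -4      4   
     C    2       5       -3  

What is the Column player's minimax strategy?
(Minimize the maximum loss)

Column should play X or Z (all achieve the minimum), value = 4

Work:
Column player minimizes Row's maximum payoff:
Column X: max payoff to Row = 4
Column Y: max payoff to Row = 5
Column Z: max payoff to Row = 4
Minimum is 4, achieved by columns X, Z (tied).
Each of X or Z is a minimax strategy.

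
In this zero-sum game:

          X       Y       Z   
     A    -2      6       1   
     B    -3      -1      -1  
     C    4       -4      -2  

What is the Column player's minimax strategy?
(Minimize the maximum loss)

Column should play Z, value = 1

Work:
Column player minimizes Row's maximum payoff:
Column X: max payoff to Row = 4
Column Y: max payoff to Row = 6
Column Z: max payoff to Row = 1
Minimum is 1, achieved by column Z.
Minimax strategy: Z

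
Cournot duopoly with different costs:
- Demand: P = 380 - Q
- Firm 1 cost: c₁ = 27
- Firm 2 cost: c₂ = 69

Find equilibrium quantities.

q₁* = 131.67, q₂* = 89.67

Work:
Reaction: q₁ = (380 - 27 - q₂)/2
Reaction: q₂ = (380 - 69 - q₁)/2
Solve simultaneously:
q₁* = (380 - 2×27 + 69)/3 = 131.67
q₂* = (380 - 2×69 + 27)/3 = 89.67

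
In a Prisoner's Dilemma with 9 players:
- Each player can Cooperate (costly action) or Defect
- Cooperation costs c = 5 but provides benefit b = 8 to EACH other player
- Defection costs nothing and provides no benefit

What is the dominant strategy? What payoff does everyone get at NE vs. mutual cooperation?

Dominant: Defect; NE payoff = 0; Coop payoff = 59

Work:
Defect dominates (saves cost c = 5, benefit to others is external)
NE: All defect → everyone gets 0
If all cooperate: each receives (8)×8 - 5 = 59
Social dilemma: 59 > 0 but NE gives 0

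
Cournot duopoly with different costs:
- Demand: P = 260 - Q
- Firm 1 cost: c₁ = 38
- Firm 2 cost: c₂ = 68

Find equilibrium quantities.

q₁* = 84.0, q₂* = 54.0

Work:
Reaction: q₁ = (260 - 38 - q₂)/2
Reaction: q₂ = (260 - 68 - q₁)/2
Solve simultaneously:
q₁* = (260 - 2×38 + 68)/3 = 84.0
q₂* = (260 - 2×68 + 38)/3 = 54.0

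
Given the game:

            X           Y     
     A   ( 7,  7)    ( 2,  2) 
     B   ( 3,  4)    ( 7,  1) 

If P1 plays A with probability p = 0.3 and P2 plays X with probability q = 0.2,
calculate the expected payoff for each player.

E[P1] = 5.24, E[P2] = 2.02

Work:
E[P1] = p·q·π₁(A,X) + p·(1-q)·π₁(A,Y) + (1-p)·q·π₁(B,X) + (1-p)·(1-q)·π₁(B,Y)
= 0.3·0.2·7 + 0.3·0.8·2 + 0.7·0.2·3 + 0.7·0.8·7
= 5.24

E[P2] = 2.02 (similar calculation)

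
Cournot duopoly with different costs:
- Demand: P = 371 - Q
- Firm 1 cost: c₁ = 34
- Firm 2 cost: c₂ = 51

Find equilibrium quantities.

q₁* = 118.0, q₂* = 101.0

Work:
Reaction: q₁ = (371 - 34 - q₂)/2
Reaction: q₂ = (371 - 51 - q₁)/2
Solve simultaneously:
q₁* = (371 - 2×34 + 51)/3 = 118.0
q₂* = (371 - 2×51 + 34)/3 = 101.0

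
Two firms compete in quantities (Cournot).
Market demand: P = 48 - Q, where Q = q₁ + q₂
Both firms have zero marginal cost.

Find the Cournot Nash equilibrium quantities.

q₁* = q₂* = 16.0; P* = 16.0

Work:
Profit: π_i = P·q_i = (a - q_i - q_j)·q_i
FOC: ∂π_i/∂q_i = a - 2q_i - q_j = 0
Reaction function: q_i = (48 - q_j)/2
Symmetry: q* = 48/3 = 16.0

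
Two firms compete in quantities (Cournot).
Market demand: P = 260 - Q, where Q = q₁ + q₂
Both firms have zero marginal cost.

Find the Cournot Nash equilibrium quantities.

q₁* = q₂* = 86.67; P* = 86.67

Work:
Profit: π_i = P·q_i = (a - q_i - q_j)·q_i
FOC: ∂π_i/∂q_i = a - 2q_i - q_j = 0
Reaction function: q_i = (260 - q_j)/2
Symmetry: q* = 260/3 = 86.67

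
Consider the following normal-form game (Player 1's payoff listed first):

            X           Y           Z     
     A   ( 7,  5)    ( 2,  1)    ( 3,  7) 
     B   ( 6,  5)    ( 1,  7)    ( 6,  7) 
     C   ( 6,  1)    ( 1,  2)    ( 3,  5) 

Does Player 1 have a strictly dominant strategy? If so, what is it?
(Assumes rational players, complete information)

No strictly dominant strategy exists for Player 1

Work:
A strategy strictly dominates another if it gives a strictly higher payoff against every opponent action. Compare each pair of P1's strategies column-by-column:
  A vs B: [7 vs 6, 2 vs 1, 3 vs 6] → A does not strictly dominate B (column Z: 3 ≤ 6)
  A vs C: [7 vs 6, 2 vs 1, 3 vs 3] → A does not strictly dominate C (column Z: 3 ≤ 3)
  B vs A: [6 vs 7, 1 vs 2, 6 vs 3] → B does not strictly dominate A (column X: 6 ≤ 7)
  B vs C: [6 vs 6, 1 vs 1, 6 vs 3] → B does not strictly dominate C (column X: 6 ≤ 6)
  C vs A: [6 vs 7, 1 vs 2, 3 vs 3] → C does not strictly dominate A (column X: 6 ≤ 7)
  C vs B: [6 vs 6, 1 vs 1, 3 vs 6] → C does not strictly dominate B (column X: 6 ≤ 6)
No single strategy strictly dominates all others → no strictly dominant strategy.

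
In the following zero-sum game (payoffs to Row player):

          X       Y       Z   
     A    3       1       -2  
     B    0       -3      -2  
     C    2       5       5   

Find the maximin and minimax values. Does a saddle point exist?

Maximin = 2, Minimax = 3, Saddle: False

Work:
Row minimums: [-2, -3, 2] → maximin = 2
Column maximums: [3, 5, 5] → minimax = 3
No saddle point (maximin ≠ minimax). Mixed strategy needed.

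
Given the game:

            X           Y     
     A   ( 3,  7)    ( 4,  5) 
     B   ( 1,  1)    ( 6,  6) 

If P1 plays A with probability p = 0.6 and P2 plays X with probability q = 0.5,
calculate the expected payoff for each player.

E[P1] = 3.5, E[P2] = 5.0

Work:
E[P1] = p·q·π₁(A,X) + p·(1-q)·π₁(A,Y) + (1-p)·q·π₁(B,X) + (1-p)·(1-q)·π₁(B,Y)
= 0.6·0.5·3 + 0.6·0.5·4 + 0.4·0.5·1 + 0.4·0.5·6
= 3.5

E[P2] = 5.0 (similar calculation)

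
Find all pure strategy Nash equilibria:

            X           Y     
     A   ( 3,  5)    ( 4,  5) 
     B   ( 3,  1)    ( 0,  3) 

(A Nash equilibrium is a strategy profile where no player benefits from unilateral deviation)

Nash equilibrium: (A, X), (A, Y)

Work:
Best responses:
  P1 vs X: payoffs [3, 3] → best response A/B (payoff 3)
  P1 vs Y: payoffs [4, 0] → best response A (payoff 4)
  P2 vs A: payoffs [5, 5] → best response X/Y (payoff 5)
  P2 vs B: payoffs [1, 3] → best response Y (payoff 3)
Mutual best responses: (A,X), (A,Y) → Nash equilibria.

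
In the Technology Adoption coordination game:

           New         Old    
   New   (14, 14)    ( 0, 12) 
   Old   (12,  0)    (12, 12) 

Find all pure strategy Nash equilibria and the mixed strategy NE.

Pure NE: (New, New) and (Old, Old); Mixed NE: p = 0.8571, q = 0.8571

Work:
Check pure NE:
(New, New): (14, 14) - no unilateral deviation beneficial
(Old, Old): (12, 12) - no unilateral deviation beneficial
Mixed NE: P1 plays New with p = 0.8571, P2 plays New with q = 0.8571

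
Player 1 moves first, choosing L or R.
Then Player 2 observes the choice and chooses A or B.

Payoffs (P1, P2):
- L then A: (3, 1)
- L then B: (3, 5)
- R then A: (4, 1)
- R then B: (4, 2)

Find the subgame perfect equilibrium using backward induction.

P1 plays R, P2 plays B after L and B after R; Payoff (4, 2)

Work:
Backward induction:
After L: P2 chooses B → P1 gets 3
After R: P2 chooses B → P1 gets 4
P1 chooses R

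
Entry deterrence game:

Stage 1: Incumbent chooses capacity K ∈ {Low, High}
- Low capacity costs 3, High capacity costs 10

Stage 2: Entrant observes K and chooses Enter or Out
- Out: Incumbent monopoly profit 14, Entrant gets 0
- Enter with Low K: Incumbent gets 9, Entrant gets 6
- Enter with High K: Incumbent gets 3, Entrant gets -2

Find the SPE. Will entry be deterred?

SPE: (Low, Enter|Low, Out|High); Entry not deterred. Incumbent net profit = 6, Entrant gets 6

Work:
After Low K: Entrant enters (6 > 0)
After High K: Entrant stays out (-2 < 0)
Incumbent: Low → 9−3=6, High → 14−10=4
Incumbent chooses Low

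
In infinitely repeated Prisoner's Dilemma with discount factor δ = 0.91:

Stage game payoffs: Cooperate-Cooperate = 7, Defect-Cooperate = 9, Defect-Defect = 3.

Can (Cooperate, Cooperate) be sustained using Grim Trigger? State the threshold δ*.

δ* = 0.3333; since δ = 0.91 ≥ 0.3333, cooperation can be sustained

Work:
For Grim Trigger:
Cooperate forever: 7/(1-δ)
Defect then punished: 9 + 3·δ/(1-δ)
Need: 7/(1-δ) ≥ 9 + 3·δ/(1-δ)
Solving: δ ≥ (T-R)/(T-P) = (9-7)/(9-3) = 0.3333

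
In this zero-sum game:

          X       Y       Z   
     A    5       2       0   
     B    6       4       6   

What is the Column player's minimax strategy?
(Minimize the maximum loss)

Column should play Y, value = 4

Work:
Column player minimizes Row's maximum payoff:
Column X: max payoff to Row = 6
Column Y: max payoff to Row = 4
Column Z: max payoff to Row = 6
Minimum is 4, achieved by column Y.
Minimax strategy: Y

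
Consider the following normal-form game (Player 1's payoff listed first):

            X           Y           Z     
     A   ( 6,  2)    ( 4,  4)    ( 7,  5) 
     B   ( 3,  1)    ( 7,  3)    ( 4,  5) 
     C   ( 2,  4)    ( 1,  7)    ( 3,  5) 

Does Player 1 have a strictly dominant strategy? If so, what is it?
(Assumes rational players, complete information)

No strictly dominant strategy exists for Player 1

Work:
A strategy strictly dominates another if it gives a strictly higher payoff against every opponent action. Compare each pair of P1's strategies column-by-column:
  A vs B: [6 vs 3, 4 vs 7, 7 vs 4] → A does not strictly dominate B (column Y: 4 ≤ 7)
  A vs C: [6 vs 2, 4 vs 1, 7 vs 3] → A strictly dominates C
  B vs A: [3 vs 6, 7 vs 4, 4 vs 7] → B does not strictly dominate A (column X: 3 ≤ 6)
  B vs C: [3 vs 2, 7 vs 1, 4 vs 3] → B strictly dominates C
  C vs A: [2 vs 6, 1 vs 4, 3 vs 7] → C does not strictly dominate A (column X: 2 ≤ 6)
  C vs B: [2 vs 3, 1 vs 7, 3 vs 4] → C does not strictly dominate B (column X: 2 ≤ 3)
No single strategy strictly dominates all others → no strictly dominant strategy.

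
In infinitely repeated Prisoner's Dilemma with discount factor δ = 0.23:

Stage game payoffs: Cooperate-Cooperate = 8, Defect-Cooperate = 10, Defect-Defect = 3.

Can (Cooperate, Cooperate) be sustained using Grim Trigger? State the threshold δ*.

δ* = 0.2857; since δ = 0.23 < 0.2857, cooperation cannot be sustained

Work:
For Grim Trigger:
Cooperate forever: 8/(1-δ)
Defect then punished: 10 + 3·δ/(1-δ)
Need: 8/(1-δ) ≥ 10 + 3·δ/(1-δ)
Solving: δ ≥ (T-R)/(T-P) = (10-8)/(10-3) = 0.2857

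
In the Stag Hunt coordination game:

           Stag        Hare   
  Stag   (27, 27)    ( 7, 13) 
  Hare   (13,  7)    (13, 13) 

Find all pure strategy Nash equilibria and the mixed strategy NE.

Pure NE: (Stag, Stag) and (Hare, Hare); Mixed NE: p = 0.3, q = 0.3

Work:
Check pure NE:
(Stag, Stag): (27, 27) - no unilateral deviation beneficial
(Hare, Hare): (13, 13) - no unilateral deviation beneficial
Mixed NE: P1 plays Stag with p = 0.3, P2 plays Stag with q = 0.3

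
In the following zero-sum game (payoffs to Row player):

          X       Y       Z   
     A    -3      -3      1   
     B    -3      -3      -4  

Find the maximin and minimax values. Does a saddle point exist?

Maximin = -3, Minimax = -3, Saddle: True

Work:
Row minimums: [-3, -4] → maximin = -3
Column maximums: [-3, -3, 1] → minimax = -3
Saddle point exists! Game value = -3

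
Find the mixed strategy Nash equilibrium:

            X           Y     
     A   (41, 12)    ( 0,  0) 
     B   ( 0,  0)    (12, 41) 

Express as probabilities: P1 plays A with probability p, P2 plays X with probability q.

p = 0.7736, q = 0.2264

Work:
Find probabilities that make opponent indifferent:
P2 chooses q to make P1 indifferent between A and B
P1 chooses p to make P2 indifferent between X and Y
Mixed NE: P1 plays (A: 0.7736, B: 0.2264), P2 plays (X: 0.2264, Y: 0.7736)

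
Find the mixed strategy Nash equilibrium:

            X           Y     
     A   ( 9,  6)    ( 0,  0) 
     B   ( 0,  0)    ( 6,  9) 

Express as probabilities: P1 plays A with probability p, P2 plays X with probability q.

p = 0.6, q = 0.4

Work:
Find probabilities that make opponent indifferent:
P2 chooses q to make P1 indifferent between A and B
P1 chooses p to make P2 indifferent between X and Y
Mixed NE: P1 plays (A: 0.6, B: 0.4), P2 plays (X: 0.4, Y: 0.6)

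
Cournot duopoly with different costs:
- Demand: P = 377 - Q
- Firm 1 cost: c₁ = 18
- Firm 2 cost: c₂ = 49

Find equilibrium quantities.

q₁* = 130.0, q₂* = 99.0

Work:
Reaction: q₁ = (377 - 18 - q₂)/2
Reaction: q₂ = (377 - 49 - q₁)/2
Solve simultaneously:
q₁* = (377 - 2×18 + 49)/3 = 130.0
q₂* = (377 - 2×49 + 18)/3 = 99.0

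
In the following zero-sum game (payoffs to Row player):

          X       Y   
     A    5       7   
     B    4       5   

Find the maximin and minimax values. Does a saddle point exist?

Maximin = 5, Minimax = 5, Saddle: True

Work:
Row minimums: [5, 4] → maximin = 5
Column maximums: [5, 7] → minimax = 5
Saddle point exists! Game value = 5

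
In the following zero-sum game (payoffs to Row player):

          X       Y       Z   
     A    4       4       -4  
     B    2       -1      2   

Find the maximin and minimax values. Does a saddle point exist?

Maximin = -1, Minimax = 2, Saddle: False

Work:
Row minimums: [-4, -1] → maximin = -1
Column maximums: [4, 4, 2] → minimax = 2
No saddle point (maximin ≠ minimax). Mixed strategy needed.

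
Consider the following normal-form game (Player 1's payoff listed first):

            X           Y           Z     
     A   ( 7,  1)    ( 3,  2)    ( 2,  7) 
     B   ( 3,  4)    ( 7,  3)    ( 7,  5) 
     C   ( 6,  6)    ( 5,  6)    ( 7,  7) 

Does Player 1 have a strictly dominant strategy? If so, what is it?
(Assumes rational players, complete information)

No strictly dominant strategy exists for Player 1

Work:
A strategy strictly dominates another if it gives a strictly higher payoff against every opponent action. Compare each pair of P1's strategies column-by-column:
  A vs B: [7 vs 3, 3 vs 7, 2 vs 7] → A does not strictly dominate B (column Y: 3 ≤ 7)
  A vs C: [7 vs 6, 3 vs 5, 2 vs 7] → A does not strictly dominate C (column Y: 3 ≤ 5)
  B vs A: [3 vs 7, 7 vs 3, 7 vs 2] → B does not strictly dominate A (column X: 3 ≤ 7)
  B vs C: [3 vs 6, 7 vs 5, 7 vs 7] → B does not strictly dominate C (column X: 3 ≤ 6)
  C vs A: [6 vs 7, 5 vs 3, 7 vs 2] → C does not strictly dominate A (column X: 6 ≤ 7)
  C vs B: [6 vs 3, 5 vs 7, 7 vs 7] → C does not strictly dominate B (column Y: 5 ≤ 7)
No single strategy strictly dominates all others → no strictly dominant strategy.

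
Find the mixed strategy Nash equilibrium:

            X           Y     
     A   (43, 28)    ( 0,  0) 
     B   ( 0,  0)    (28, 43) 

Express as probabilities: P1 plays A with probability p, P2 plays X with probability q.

p = 0.6056, q = 0.3944

Work:
Find probabilities that make opponent indifferent:
P2 chooses q to make P1 indifferent between A and B
P1 chooses p to make P2 indifferent between X and Y
Mixed NE: P1 plays (A: 0.6056, B: 0.3944), P2 plays (X: 0.3944, Y: 0.6056)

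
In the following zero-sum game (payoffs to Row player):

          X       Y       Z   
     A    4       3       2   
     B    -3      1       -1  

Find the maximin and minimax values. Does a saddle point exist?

Maximin = 2, Minimax = 2, Saddle: True

Work:
Row minimums: [2, -3] → maximin = 2
Column maximums: [4, 3, 2] → minimax = 2
Saddle point exists! Game value = 2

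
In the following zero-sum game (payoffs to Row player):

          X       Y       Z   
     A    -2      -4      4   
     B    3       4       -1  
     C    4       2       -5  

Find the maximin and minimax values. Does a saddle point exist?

Maximin = -1, Minimax = 4, Saddle: False

Work:
Row minimums: [-4, -1, -5] → maximin = -1
Column maximums: [4, 4, 4] → minimax = 4
No saddle point (maximin ≠ minimax). Mixed strategy needed.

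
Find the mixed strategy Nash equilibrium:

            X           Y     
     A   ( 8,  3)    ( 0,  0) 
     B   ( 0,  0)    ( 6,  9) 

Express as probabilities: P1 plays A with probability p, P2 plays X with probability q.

p = 0.75, q = 0.4286

Work:
Find probabilities that make opponent indifferent:
P2 chooses q to make P1 indifferent between A and B
P1 chooses p to make P2 indifferent between X and Y
Mixed NE: P1 plays (A: 0.75, B: 0.25), P2 plays (X: 0.4286, Y: 0.5714)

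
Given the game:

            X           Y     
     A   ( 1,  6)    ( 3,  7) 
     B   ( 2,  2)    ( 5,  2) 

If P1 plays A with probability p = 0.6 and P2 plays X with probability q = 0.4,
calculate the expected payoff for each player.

E[P1] = 2.84, E[P2] = 4.76

Work:
E[P1] = p·q·π₁(A,X) + p·(1-q)·π₁(A,Y) + (1-p)·q·π₁(B,X) + (1-p)·(1-q)·π₁(B,Y)
= 0.6·0.4·1 + 0.6·0.6·3 + 0.4·0.4·2 + 0.4·0.6·5
= 2.84

E[P2] = 4.76 (similar calculation)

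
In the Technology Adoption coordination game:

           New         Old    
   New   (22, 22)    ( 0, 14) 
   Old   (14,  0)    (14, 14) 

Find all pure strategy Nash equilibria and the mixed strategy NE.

Pure NE: (New, New) and (Old, Old); Mixed NE: p = 0.6364, q = 0.6364

Work:
Check pure NE:
(New, New): (22, 22) - no unilateral deviation beneficial
(Old, Old): (14, 14) - no unilateral deviation beneficial
Mixed NE: P1 plays New with p = 0.6364, P2 plays New with q = 0.6364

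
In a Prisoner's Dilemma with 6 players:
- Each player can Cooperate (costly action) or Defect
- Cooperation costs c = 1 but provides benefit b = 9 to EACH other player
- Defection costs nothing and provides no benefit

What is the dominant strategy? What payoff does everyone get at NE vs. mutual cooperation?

Dominant: Defect; NE payoff = 0; Coop payoff = 44

Work:
Defect dominates (saves cost c = 1, benefit to others is external)
NE: All defect → everyone gets 0
If all cooperate: each receives (5)×9 - 1 = 44
Social dilemma: 44 > 0 but NE gives 0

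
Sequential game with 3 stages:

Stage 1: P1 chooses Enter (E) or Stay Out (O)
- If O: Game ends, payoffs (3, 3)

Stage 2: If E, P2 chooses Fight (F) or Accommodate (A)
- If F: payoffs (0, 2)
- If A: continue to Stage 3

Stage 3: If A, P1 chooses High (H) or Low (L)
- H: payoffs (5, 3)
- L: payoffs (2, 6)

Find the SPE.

SPE: (E, A, H); Outcome (5, 3)

Work:
Stage 3: P1 chooses H (5 vs 2)
Stage 2: P2: F->2, A->3 (anticipating H). Choose A
Stage 1: P1: O->3, E->5 (anticipating A, H). Choose E
SPE path: E -> A -> H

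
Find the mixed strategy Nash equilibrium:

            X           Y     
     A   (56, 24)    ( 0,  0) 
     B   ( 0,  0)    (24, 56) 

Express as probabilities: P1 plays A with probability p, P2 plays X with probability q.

p = 0.7, q = 0.3

Work:
Find probabilities that make opponent indifferent:
P2 chooses q to make P1 indifferent between A and B
P1 chooses p to make P2 indifferent between X and Y
Mixed NE: P1 plays (A: 0.7, B: 0.3), P2 plays (X: 0.3, Y: 0.7)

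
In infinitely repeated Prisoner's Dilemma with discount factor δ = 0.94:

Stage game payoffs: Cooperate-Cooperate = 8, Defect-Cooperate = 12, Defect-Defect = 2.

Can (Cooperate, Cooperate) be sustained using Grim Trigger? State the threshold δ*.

δ* = 0.4; since δ = 0.94 ≥ 0.4, cooperation can be sustained

Work:
For Grim Trigger:
Cooperate forever: 8/(1-δ)
Defect then punished: 12 + 2·δ/(1-δ)
Need: 8/(1-δ) ≥ 12 + 2·δ/(1-δ)
Solving: δ ≥ (T-R)/(T-P) = (12-8)/(12-2) = 0.4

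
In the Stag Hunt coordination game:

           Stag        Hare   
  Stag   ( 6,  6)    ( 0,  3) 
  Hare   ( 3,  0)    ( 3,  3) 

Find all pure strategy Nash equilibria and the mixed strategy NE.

Pure NE: (Stag, Stag) and (Hare, Hare); Mixed NE: p = 0.5, q = 0.5

Work:
Check pure NE:
(Stag, Stag): (6, 6) - no unilateral deviation beneficial
(Hare, Hare): (3, 3) - no unilateral deviation beneficial
Mixed NE: P1 plays Stag with p = 0.5, P2 plays Stag with q = 0.5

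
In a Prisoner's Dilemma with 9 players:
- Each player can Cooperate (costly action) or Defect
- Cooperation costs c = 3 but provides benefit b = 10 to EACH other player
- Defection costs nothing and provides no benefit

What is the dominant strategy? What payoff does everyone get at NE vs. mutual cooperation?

Dominant: Defect; NE payoff = 0; Coop payoff = 77

Work:
Defect dominates (saves cost c = 3, benefit to others is external)
NE: All defect → everyone gets 0
If all cooperate: each receives (8)×10 - 3 = 77
Social dilemma: 77 > 0 but NE gives 0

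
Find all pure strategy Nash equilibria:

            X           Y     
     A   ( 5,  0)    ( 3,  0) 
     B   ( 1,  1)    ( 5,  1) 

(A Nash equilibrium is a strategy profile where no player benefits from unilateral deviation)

Nash equilibrium: (A, X), (B, Y)

Work:
Best responses:
  P1 vs X: payoffs [5, 1] → best response A (payoff 5)
  P1 vs Y: payoffs [3, 5] → best response B (payoff 5)
  P2 vs A: payoffs [0, 0] → best response X/Y (payoff 0)
  P2 vs B: payoffs [1, 1] → best response X/Y (payoff 1)
Mutual best responses: (A,X), (B,Y) → Nash equilibria.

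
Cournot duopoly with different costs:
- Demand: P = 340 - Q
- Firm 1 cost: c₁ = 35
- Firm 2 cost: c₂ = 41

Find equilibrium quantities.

q₁* = 103.67, q₂* = 97.67

Work:
Reaction: q₁ = (340 - 35 - q₂)/2
Reaction: q₂ = (340 - 41 - q₁)/2
Solve simultaneously:
q₁* = (340 - 2×35 + 41)/3 = 103.67
q₂* = (340 - 2×41 + 35)/3 = 97.67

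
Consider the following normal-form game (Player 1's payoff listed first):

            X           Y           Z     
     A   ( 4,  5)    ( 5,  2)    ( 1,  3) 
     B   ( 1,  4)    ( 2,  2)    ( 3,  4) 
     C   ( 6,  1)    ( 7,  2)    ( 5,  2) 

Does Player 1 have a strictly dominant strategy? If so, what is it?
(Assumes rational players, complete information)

Yes, Player 1's strictly dominant strategy is C

Work:
A strategy strictly dominates another if it gives a strictly higher payoff against every opponent action. Compare each pair of P1's strategies column-by-column:
  A vs B: [4 vs 1, 5 vs 2, 1 vs 3] → A does not strictly dominate B (column Z: 1 ≤ 3)
  A vs C: [4 vs 6, 5 vs 7, 1 vs 5] → A does not strictly dominate C (column X: 4 ≤ 6)
  B vs A: [1 vs 4, 2 vs 5, 3 vs 1] → B does not strictly dominate A (column X: 1 ≤ 4)
  B vs C: [1 vs 6, 2 vs 7, 3 vs 5] → B does not strictly dominate C (column X: 1 ≤ 6)
  C vs A: [6 vs 4, 7 vs 5, 5 vs 1] → C strictly dominates A
  C vs B: [6 vs 1, 7 vs 2, 5 vs 3] → C strictly dominates B
C strictly dominates every other strategy → strictly dominant.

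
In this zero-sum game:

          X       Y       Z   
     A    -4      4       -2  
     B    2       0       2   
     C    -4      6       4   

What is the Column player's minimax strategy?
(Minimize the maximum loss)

Column should play X, value = 2

Work:
Column player minimizes Row's maximum payoff:
Column X: max payoff to Row = 2
Column Y: max payoff to Row = 6
Column Z: max payoff to Row = 4
Minimum is 2, achieved by column X.
Minimax strategy: X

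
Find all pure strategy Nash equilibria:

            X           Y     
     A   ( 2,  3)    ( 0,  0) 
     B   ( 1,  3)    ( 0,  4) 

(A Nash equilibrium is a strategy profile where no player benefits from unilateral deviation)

Nash equilibrium: (A, X), (B, Y)

Work:
Best responses:
  P1 vs X: payoffs [2, 1] → best response A (payoff 2)
  P1 vs Y: payoffs [0, 0] → best response A/B (payoff 0)
  P2 vs A: payoffs [3, 0] → best response X (payoff 3)
  P2 vs B: payoffs [3, 4] → best response Y (payoff 4)
Mutual best responses: (A,X), (B,Y) → Nash equilibria.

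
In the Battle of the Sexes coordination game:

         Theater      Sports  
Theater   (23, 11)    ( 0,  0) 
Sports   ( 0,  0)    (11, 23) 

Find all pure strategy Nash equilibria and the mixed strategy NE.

Pure NE: (Theater, Theater) and (Sports, Sports); Mixed NE: p = 0.6765, q = 0.3235

Work:
Check pure NE:
(Theater, Theater): (23, 11) - no unilateral deviation beneficial
(Sports, Sports): (11, 23) - no unilateral deviation beneficial
Mixed NE: P1 plays Theater with p = 0.6765, P2 plays Theater with q = 0.3235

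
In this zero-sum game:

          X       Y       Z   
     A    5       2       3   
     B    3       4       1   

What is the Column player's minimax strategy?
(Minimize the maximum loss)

Column should play Z, value = 3

Work:
Column player minimizes Row's maximum payoff:
Column X: max payoff to Row = 5
Column Y: max payoff to Row = 4
Column Z: max payoff to Row = 3
Minimum is 3, achieved by column Z.
Minimax strategy: Z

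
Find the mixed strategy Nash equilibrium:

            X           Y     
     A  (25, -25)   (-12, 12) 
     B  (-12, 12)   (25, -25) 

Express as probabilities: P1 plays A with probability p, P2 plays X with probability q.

p = 0.5, q = 0.5

Work:
Find probabilities that make opponent indifferent:
P2 chooses q to make P1 indifferent between A and B
P1 chooses p to make P2 indifferent between X and Y
Mixed NE: P1 plays (A: 0.5, B: 0.5), P2 plays (X: 0.5, Y: 0.5)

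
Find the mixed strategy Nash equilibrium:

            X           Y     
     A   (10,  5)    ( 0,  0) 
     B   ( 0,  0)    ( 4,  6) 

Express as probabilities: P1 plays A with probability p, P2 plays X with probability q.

p = 0.5455, q = 0.2857

Work:
Find probabilities that make opponent indifferent:
P2 chooses q to make P1 indifferent between A and B
P1 chooses p to make P2 indifferent between X and Y
Mixed NE: P1 plays (A: 0.5455, B: 0.4545), P2 plays (X: 0.2857, Y: 0.7143)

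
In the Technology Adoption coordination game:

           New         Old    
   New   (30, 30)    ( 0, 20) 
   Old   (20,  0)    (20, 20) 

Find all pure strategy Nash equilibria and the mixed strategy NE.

Pure NE: (New, New) and (Old, Old); Mixed NE: p = 0.6667, q = 0.6667

Work:
Check pure NE:
(New, New): (30, 30) - no unilateral deviation beneficial
(Old, Old): (20, 20) - no unilateral deviation beneficial
Mixed NE: P1 plays New with p = 0.6667, P2 plays New with q = 0.6667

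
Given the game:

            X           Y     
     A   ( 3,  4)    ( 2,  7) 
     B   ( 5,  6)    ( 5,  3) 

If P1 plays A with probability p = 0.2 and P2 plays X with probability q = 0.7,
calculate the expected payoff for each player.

E[P1] = 4.54, E[P2] = 5.06

Work:
E[P1] = p·q·π₁(A,X) + p·(1-q)·π₁(A,Y) + (1-p)·q·π₁(B,X) + (1-p)·(1-q)·π₁(B,Y)
= 0.2·0.7·3 + 0.2·0.3·2 + 0.8·0.7·5 + 0.8·0.3·5
= 4.54

E[P2] = 5.06 (similar calculation)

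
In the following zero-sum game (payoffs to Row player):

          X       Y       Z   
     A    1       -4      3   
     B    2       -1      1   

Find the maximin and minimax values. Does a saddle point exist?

Maximin = -1, Minimax = -1, Saddle: True

Work:
Row minimums: [-4, -1] → maximin = -1
Column maximums: [2, -1, 3] → minimax = -1
Saddle point exists! Game value = -1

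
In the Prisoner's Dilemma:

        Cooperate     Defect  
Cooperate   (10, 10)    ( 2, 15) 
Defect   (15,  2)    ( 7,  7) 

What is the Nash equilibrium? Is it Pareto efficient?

(Defect, Defect) is NE; not Pareto efficient

Work:
Defect dominates Cooperate for both players:
If P2 cooperates: Defect (15) > Cooperate (10)
If P2 defects: Defect (7) > Cooperate (2)
NE: (Defect, Defect) with payoff (7, 7)
But (Cooperate, Cooperate) = (10, 10) Pareto dominates (7, 7)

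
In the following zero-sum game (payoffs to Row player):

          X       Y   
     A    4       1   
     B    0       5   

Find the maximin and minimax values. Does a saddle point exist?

Maximin = 1, Minimax = 4, Saddle: False

Work:
Row minimums: [1, 0] → maximin = 1
Column maximums: [4, 5] → minimax = 4
No saddle point (maximin ≠ minimax). Mixed strategy needed.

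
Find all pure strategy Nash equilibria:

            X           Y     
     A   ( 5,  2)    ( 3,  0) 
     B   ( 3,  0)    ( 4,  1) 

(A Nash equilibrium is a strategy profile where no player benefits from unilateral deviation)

Nash equilibrium: (A, X), (B, Y)

Work:
Best responses:
  P1 vs X: payoffs [5, 3] → best response A (payoff 5)
  P1 vs Y: payoffs [3, 4] → best response B (payoff 4)
  P2 vs A: payoffs [2, 0] → best response X (payoff 2)
  P2 vs B: payoffs [0, 1] → best response Y (payoff 1)
Mutual best responses: (A,X), (B,Y) → Nash equilibria.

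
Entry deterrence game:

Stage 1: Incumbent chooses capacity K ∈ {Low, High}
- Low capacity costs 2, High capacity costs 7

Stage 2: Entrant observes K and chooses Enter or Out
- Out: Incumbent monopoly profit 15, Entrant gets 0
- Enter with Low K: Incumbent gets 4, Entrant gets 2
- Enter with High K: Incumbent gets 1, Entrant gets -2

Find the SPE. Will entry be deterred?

SPE: (High, Enter|Low, Out|High); Entry deterred. Incumbent net profit = 8

Work:
After Low K: Entrant enters (2 > 0)
After High K: Entrant stays out (-2 < 0)
Incumbent: Low → 4−2=2, High → 15−7=8
Incumbent chooses High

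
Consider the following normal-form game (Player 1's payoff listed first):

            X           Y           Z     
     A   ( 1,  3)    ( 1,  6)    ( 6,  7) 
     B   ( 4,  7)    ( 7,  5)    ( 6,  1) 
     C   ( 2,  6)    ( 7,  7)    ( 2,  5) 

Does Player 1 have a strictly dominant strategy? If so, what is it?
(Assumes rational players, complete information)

No strictly dominant strategy exists for Player 1

Work:
A strategy strictly dominates another if it gives a strictly higher payoff against every opponent action. Compare each pair of P1's strategies column-by-column:
  A vs B: [1 vs 4, 1 vs 7, 6 vs 6] → A does not strictly dominate B (column X: 1 ≤ 4)
  A vs C: [1 vs 2, 1 vs 7, 6 vs 2] → A does not strictly dominate C (column X: 1 ≤ 2)
  B vs A: [4 vs 1, 7 vs 1, 6 vs 6] → B does not strictly dominate A (column Z: 6 ≤ 6)
  B vs C: [4 vs 2, 7 vs 7, 6 vs 2] → B does not strictly dominate C (column Y: 7 ≤ 7)
  C vs A: [2 vs 1, 7 vs 1, 2 vs 6] → C does not strictly dominate A (column Z: 2 ≤ 6)
  C vs B: [2 vs 4, 7 vs 7, 2 vs 6] → C does not strictly dominate B (column X: 2 ≤ 4)
No single strategy strictly dominates all others → no strictly dominant strategy.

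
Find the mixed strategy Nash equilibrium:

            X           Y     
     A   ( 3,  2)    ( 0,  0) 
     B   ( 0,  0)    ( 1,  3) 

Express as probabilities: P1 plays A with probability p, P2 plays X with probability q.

p = 0.6, q = 0.25

Work:
Find probabilities that make opponent indifferent:
P2 chooses q to make P1 indifferent between A and B
P1 chooses p to make P2 indifferent between X and Y
Mixed NE: P1 plays (A: 0.6, B: 0.4), P2 plays (X: 0.25, Y: 0.75)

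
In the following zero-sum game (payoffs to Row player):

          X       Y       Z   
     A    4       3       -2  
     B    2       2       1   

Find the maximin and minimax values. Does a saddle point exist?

Maximin = 1, Minimax = 1, Saddle: True

Work:
Row minimums: [-2, 1] → maximin = 1
Column maximums: [4, 3, 1] → minimax = 1
Saddle point exists! Game value = 1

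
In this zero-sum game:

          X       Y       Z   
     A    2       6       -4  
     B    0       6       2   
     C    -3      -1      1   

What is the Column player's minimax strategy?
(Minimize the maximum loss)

Column should play X or Z (all achieve the minimum), value = 2

Work:
Column player minimizes Row's maximum payoff:
Column X: max payoff to Row = 2
Column Y: max payoff to Row = 6
Column Z: max payoff to Row = 2
Minimum is 2, achieved by columns X, Z (tied).
Each of X or Z is a minimax strategy.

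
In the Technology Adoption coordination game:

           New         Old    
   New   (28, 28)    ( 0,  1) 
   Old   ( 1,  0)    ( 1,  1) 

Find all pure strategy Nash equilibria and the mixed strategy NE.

Pure NE: (New, New) and (Old, Old); Mixed NE: p = 0.0357, q = 0.0357

Work:
Check pure NE:
(New, New): (28, 28) - no unilateral deviation beneficial
(Old, Old): (1, 1) - no unilateral deviation beneficial
Mixed NE: P1 plays New with p = 0.0357, P2 plays New with q = 0.0357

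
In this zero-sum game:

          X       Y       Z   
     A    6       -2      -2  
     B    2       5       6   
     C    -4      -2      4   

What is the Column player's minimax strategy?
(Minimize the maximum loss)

Column should play Y, value = 5

Work:
Column player minimizes Row's maximum payoff:
Column X: max payoff to Row = 6
Column Y: max payoff to Row = 5
Column Z: max payoff to Row = 6
Minimum is 5, achieved by column Y.
Minimax strategy: Y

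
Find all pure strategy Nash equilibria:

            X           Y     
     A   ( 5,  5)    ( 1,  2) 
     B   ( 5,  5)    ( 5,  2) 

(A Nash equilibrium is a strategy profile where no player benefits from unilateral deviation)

Nash equilibrium: (A, X), (B, X)

Work:
Best responses:
  P1 vs X: payoffs [5, 5] → best response A/B (payoff 5)
  P1 vs Y: payoffs [1, 5] → best response B (payoff 5)
  P2 vs A: payoffs [5, 2] → best response X (payoff 5)
  P2 vs B: payoffs [5, 2] → best response X (payoff 5)
Mutual best responses: (A,X), (B,X) → Nash equilibria.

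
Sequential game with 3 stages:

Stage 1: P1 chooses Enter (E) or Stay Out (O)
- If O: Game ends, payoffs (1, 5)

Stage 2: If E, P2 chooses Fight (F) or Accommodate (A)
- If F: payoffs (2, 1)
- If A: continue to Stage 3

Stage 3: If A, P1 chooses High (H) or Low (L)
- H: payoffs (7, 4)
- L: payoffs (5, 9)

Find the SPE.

SPE: (E, A, H); Outcome (7, 4)

Work:
Stage 3: P1 chooses H (7 vs 5)
Stage 2: P2: F->1, A->4 (anticipating H). Choose A
Stage 1: P1: O->1, E->7 (anticipating A, H). Choose E
SPE path: E -> A -> H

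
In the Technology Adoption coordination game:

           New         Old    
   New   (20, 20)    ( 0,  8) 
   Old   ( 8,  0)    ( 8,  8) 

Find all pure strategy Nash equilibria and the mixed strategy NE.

Pure NE: (New, New) and (Old, Old); Mixed NE: p = 0.4, q = 0.4

Work:
Check pure NE:
(New, New): (20, 20) - no unilateral deviation beneficial
(Old, Old): (8, 8) - no unilateral deviation beneficial
Mixed NE: P1 plays New with p = 0.4, P2 plays New with q = 0.4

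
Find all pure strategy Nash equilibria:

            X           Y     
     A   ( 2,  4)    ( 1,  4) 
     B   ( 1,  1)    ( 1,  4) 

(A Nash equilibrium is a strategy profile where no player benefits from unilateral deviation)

Nash equilibrium: (A, X), (A, Y), (B, Y)

Work:
Best responses:
  P1 vs X: payoffs [2, 1] → best response A (payoff 2)
  P1 vs Y: payoffs [1, 1] → best response A/B (payoff 1)
  P2 vs A: payoffs [4, 4] → best response X/Y (payoff 4)
  P2 vs B: payoffs [1, 4] → best response Y (payoff 4)
Mutual best responses: (A,X), (A,Y), (B,Y) → Nash equilibria.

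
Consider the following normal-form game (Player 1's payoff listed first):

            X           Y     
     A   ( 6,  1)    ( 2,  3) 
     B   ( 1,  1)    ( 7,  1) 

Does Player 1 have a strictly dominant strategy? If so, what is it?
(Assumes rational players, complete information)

No strictly dominant strategy exists for Player 1

Work:
A strategy strictly dominates another if it gives a strictly higher payoff against every opponent action. Compare each pair of P1's strategies column-by-column:
  A vs B: [6 vs 1, 2 vs 7] → A does not strictly dominate B (column Y: 2 ≤ 7)
  B vs A: [1 vs 6, 7 vs 2] → B does not strictly dominate A (column X: 1 ≤ 6)
No single strategy strictly dominates all others → no strictly dominant strategy.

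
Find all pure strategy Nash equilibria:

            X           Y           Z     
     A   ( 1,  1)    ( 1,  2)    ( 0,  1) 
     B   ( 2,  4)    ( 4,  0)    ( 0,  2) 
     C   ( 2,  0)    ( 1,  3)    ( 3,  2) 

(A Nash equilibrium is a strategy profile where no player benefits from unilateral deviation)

Nash equilibrium: (B, X)

Work:
Best responses:
  P1 vs X: payoffs [1, 2, 2] → best response B/C (payoff 2)
  P1 vs Y: payoffs [1, 4, 1] → best response B (payoff 4)
  P1 vs Z: payoffs [0, 0, 3] → best response C (payoff 3)
  P2 vs A: payoffs [1, 2, 1] → best response Y (payoff 2)
  P2 vs B: payoffs [4, 0, 2] → best response X (payoff 4)
  P2 vs C: payoffs [0, 3, 2] → best response Y (payoff 3)
Mutual best responses: (B,X) → Nash equilibria.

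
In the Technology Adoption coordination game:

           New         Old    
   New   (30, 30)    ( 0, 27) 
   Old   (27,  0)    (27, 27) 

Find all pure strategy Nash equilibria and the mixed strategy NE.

Pure NE: (New, New) and (Old, Old); Mixed NE: p = 0.9, q = 0.9

Work:
Check pure NE:
(New, New): (30, 30) - no unilateral deviation beneficial
(Old, Old): (27, 27) - no unilateral deviation beneficial
Mixed NE: P1 plays New with p = 0.9, P2 plays New with q = 0.9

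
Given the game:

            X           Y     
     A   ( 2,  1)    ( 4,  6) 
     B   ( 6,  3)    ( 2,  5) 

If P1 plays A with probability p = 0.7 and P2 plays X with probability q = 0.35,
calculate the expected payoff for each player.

E[P1] = 3.33, E[P2] = 4.265

Work:
E[P1] = p·q·π₁(A,X) + p·(1-q)·π₁(A,Y) + (1-p)·q·π₁(B,X) + (1-p)·(1-q)·π₁(B,Y)
= 0.7·0.35·2 + 0.7·0.65·4 + 0.3·0.35·6 + 0.3·0.65·2
= 3.33

E[P2] = 4.265 (similar calculation)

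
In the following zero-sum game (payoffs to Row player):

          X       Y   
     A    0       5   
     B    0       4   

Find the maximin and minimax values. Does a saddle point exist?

Maximin = 0, Minimax = 0, Saddle: True

Work:
Row minimums: [0, 0] → maximin = 0
Column maximums: [0, 5] → minimax = 0
Saddle point exists! Game value = 0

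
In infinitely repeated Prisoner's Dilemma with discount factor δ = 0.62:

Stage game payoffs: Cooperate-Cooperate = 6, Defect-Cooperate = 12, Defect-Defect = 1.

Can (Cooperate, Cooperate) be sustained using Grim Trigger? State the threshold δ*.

δ* = 0.5455; since δ = 0.62 ≥ 0.5455, cooperation can be sustained

Work:
For Grim Trigger:
Cooperate forever: 6/(1-δ)
Defect then punished: 12 + 1·δ/(1-δ)
Need: 6/(1-δ) ≥ 12 + 1·δ/(1-δ)
Solving: δ ≥ (T-R)/(T-P) = (12-6)/(12-1) = 0.5455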